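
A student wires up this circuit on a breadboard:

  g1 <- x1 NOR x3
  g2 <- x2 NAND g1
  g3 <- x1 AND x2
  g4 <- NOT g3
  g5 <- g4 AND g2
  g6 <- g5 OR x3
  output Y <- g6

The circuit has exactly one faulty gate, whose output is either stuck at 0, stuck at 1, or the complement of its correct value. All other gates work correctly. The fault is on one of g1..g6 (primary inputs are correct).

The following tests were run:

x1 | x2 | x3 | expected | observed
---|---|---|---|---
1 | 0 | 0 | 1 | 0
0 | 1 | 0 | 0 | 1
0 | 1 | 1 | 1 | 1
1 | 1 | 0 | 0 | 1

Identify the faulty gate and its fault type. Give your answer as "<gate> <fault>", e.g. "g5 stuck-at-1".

Fault-free values for test 1 (x1=1, x2=0, x3=0): g1=0, g2=1, g3=0, g4=1, g5=1, g6=1, giving Y=1. Observed 0.
Test 1: faults giving observed 0 are {g2 stuck-at-0, g2 inverted output, g3 stuck-at-1, g3 inverted output, g4 stuck-at-0, g4 inverted output, g5 stuck-at-0, g5 inverted output, g6 stuck-at-0, g6 inverted output}.
Test 2 (x1=0, x2=1, x3=0): fault-free g1=1, g2=0, g3=0, g4=1, g5=0, g6=0 → 0; observed 1. Eliminates g2 stuck-at-0, g3 stuck-at-1, g3 inverted output, g4 stuck-at-0, g4 inverted output, g5 stuck-at-0, g6 stuck-at-0.
Test 3 (x1=0, x2=1, x3=1): fault-free g1=0, g2=1, g3=0, g4=1, g5=1, g6=1 → 1; observed 1. Eliminates g6 inverted output.
Test 4 (x1=1, x2=1, x3=0): fault-free g1=0, g2=1, g3=1, g4=0, g5=0, g6=0 → 0; observed 1. Eliminates g2 inverted output.
Only g5 inverted output is consistent with every test.

g5 inverted output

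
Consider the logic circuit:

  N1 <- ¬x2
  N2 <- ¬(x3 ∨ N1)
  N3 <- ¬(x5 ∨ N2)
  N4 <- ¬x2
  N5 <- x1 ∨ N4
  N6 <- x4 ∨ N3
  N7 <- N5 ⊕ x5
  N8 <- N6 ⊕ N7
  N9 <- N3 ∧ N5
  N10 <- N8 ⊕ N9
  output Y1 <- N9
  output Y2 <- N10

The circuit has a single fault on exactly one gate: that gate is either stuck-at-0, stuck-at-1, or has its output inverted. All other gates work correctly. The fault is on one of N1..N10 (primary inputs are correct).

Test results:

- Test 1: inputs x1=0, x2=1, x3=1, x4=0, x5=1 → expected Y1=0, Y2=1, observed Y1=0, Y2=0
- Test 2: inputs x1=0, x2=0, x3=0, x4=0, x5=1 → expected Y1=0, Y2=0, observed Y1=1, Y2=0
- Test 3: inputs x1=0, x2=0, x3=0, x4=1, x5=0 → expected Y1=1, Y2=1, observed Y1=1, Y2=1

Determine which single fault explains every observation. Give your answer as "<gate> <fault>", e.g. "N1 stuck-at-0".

N3 stuck-at-1

Fault-free values for test 1 (x1=0, x2=1, x3=1, x4=0, x5=1): N1=0, N2=0, N3=0, N4=0, N5=0, N6=0, N7=1, N8=1, N9=0, N10=1, giving Y1=0, Y2=1. Observed Y1=0, Y2=0.
Test 1: faults giving observed Y1=0, Y2=0 are {N3 stuck-at-1, N3 inverted output, N4 stuck-at-1, N4 inverted output, N5 stuck-at-1, N5 inverted output, N6 stuck-at-1, N6 inverted output, N7 stuck-at-0, N7 inverted output, N8 stuck-at-0, N8 inverted output, N10 stuck-at-0, N10 inverted output}.
Test 2 (x1=0, x2=0, x3=0, x4=0, x5=1): fault-free N1=1, N2=0, N3=0, N4=1, N5=1, N6=0, N7=0, N8=0, N9=0, N10=0 → Y1=0, Y2=0; observed Y1=1, Y2=0. Eliminates N4 stuck-at-1, N4 inverted output, N5 stuck-at-1, N5 inverted output, N6 stuck-at-1, N6 inverted output, N7 stuck-at-0, N7 inverted output, N8 stuck-at-0, N8 inverted output, N10 stuck-at-0, N10 inverted output.
Test 3 (x1=0, x2=0, x3=0, x4=1, x5=0): fault-free N1=1, N2=0, N3=1, N4=1, N5=1, N6=1, N7=1, N8=0, N9=1, N10=1 → Y1=1, Y2=1; observed Y1=1, Y2=1. Eliminates N3 inverted output.
Only N3 stuck-at-1 is consistent with every test.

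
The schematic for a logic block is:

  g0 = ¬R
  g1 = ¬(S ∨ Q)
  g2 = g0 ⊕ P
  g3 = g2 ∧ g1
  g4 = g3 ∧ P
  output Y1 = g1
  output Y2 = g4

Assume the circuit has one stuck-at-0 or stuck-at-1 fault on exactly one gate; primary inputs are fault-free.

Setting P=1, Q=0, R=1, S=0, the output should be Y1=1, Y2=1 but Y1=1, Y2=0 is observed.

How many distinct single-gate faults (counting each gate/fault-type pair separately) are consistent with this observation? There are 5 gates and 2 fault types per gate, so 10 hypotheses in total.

4

Fault-free: g0=0, g1=1, g2=1, g3=1, g4=1 → Y1=1, Y2=1. Observed Y1=1, Y2=0.
  g0 stuck-at-0: output Y1=1, Y2=1 ✗
  g0 stuck-at-1: output Y1=1, Y2=0 ✓
  g1 stuck-at-0: output Y1=0, Y2=0 ✗
  g1 stuck-at-1: output Y1=1, Y2=1 ✗
  g2 stuck-at-0: output Y1=1, Y2=0 ✓
  g2 stuck-at-1: output Y1=1, Y2=1 ✗
  g3 stuck-at-0: output Y1=1, Y2=0 ✓
  g3 stuck-at-1: output Y1=1, Y2=1 ✗
  g4 stuck-at-0: output Y1=1, Y2=0 ✓
  g4 stuck-at-1: output Y1=1, Y2=1 ✗
Consistent faults: {g0 stuck-at-1, g2 stuck-at-0, g3 stuck-at-0, g4 stuck-at-0} — 4 in all.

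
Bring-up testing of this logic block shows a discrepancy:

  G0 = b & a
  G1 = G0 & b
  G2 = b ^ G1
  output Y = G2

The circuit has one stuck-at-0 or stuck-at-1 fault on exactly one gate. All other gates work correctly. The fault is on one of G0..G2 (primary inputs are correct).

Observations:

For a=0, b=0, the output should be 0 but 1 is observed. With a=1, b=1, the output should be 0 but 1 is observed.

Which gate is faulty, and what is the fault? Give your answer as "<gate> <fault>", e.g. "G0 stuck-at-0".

Fault-free values for test 1 (a=0, b=0): G0=0, G1=0, G2=0, giving Y=0. Observed 1.
Test 1: faults giving observed 1 are {G1 stuck-at-1, G2 stuck-at-1}.
Test 2 (a=1, b=1): fault-free G0=1, G1=1, G2=0 → 0; observed 1. Eliminates G1 stuck-at-1.
Only G2 stuck-at-1 is consistent with every test.

G2 stuck-at-1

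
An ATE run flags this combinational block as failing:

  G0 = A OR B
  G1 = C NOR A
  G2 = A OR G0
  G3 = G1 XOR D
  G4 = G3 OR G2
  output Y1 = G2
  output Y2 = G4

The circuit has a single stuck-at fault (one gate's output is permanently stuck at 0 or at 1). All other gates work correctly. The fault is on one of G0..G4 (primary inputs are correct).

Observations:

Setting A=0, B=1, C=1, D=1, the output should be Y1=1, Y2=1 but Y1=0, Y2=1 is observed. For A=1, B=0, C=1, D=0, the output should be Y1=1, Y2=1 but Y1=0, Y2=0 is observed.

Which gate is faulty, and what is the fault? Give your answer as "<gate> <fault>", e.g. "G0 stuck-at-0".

G2 stuck-at-0

Fault-free values for test 1 (A=0, B=1, C=1, D=1): G0=1, G1=0, G2=1, G3=1, G4=1, giving Y1=1, Y2=1. Observed Y1=0, Y2=1.
Test 1: faults giving observed Y1=0, Y2=1 are {G0 stuck-at-0, G2 stuck-at-0}.
Test 2 (A=1, B=0, C=1, D=0): fault-free G0=1, G1=0, G2=1, G3=0, G4=1 → Y1=1, Y2=1; observed Y1=0, Y2=0. Eliminates G0 stuck-at-0.
Only G2 stuck-at-0 is consistent with every test.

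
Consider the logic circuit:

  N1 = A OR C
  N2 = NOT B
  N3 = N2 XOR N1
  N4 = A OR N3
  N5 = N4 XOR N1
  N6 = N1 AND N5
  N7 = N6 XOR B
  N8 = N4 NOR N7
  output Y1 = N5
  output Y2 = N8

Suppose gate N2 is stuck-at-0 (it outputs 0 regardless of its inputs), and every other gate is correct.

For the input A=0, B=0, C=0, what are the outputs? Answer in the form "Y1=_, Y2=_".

Propagate with N2 forced: N1=0, N2=0 [stuck-at-0], N3=0, N4=0, N5=0, N6=0, N7=0, N8=1.
So the outputs are Y1=0, Y2=1. (Without the fault they would be Y1=1, Y2=0.)

Y1=0, Y2=1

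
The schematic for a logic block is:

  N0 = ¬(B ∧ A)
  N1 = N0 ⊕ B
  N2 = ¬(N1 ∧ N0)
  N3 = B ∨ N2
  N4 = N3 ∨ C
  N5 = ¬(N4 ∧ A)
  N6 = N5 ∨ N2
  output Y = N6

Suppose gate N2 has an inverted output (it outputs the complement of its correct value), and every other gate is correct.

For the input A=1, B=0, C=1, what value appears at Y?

1

Propagate with N2 forced: N0=1, N1=1, N2=1 [inverted output], N3=1, N4=1, N5=0, N6=1.
So Y = 1. (Without the fault it would be 0.)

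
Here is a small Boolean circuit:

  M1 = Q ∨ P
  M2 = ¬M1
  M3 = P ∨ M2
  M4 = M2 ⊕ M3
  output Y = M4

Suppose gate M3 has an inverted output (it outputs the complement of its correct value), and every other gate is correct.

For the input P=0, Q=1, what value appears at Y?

1

Propagate with M3 forced: M1=1, M2=0, M3=1 [inverted output], M4=1.
So Y = 1. (Without the fault it would be 0.)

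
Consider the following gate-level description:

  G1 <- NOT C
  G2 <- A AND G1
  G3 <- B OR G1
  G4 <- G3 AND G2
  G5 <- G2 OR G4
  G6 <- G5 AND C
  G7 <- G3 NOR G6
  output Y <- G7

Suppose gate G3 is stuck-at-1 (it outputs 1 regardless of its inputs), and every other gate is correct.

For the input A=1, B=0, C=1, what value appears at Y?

0

Propagate with G3 forced: G1=0, G2=0, G3=1 [stuck-at-1], G4=0, G5=0, G6=0, G7=0.
So Y = 0. (Without the fault it would be 1.)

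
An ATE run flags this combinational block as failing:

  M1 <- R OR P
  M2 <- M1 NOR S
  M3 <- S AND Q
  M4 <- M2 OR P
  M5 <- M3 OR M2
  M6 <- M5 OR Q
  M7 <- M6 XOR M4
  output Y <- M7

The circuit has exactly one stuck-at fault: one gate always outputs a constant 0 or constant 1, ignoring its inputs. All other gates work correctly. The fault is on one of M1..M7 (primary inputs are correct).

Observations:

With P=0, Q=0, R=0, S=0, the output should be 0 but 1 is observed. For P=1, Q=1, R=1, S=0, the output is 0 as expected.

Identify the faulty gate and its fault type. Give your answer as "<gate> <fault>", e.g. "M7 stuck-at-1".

Fault-free values for test 1 (P=0, Q=0, R=0, S=0): M1=0, M2=1, M3=0, M4=1, M5=1, M6=1, M7=0, giving Y=0. Observed 1.
Test 1: faults giving observed 1 are {M4 stuck-at-0, M5 stuck-at-0, M6 stuck-at-0, M7 stuck-at-1}.
Test 2 (P=1, Q=1, R=1, S=0): fault-free M1=1, M2=0, M3=0, M4=1, M5=0, M6=1, M7=0 → 0; observed 0. Eliminates M4 stuck-at-0, M6 stuck-at-0, M7 stuck-at-1.
Only M5 stuck-at-0 is consistent with every test.

M5 stuck-at-0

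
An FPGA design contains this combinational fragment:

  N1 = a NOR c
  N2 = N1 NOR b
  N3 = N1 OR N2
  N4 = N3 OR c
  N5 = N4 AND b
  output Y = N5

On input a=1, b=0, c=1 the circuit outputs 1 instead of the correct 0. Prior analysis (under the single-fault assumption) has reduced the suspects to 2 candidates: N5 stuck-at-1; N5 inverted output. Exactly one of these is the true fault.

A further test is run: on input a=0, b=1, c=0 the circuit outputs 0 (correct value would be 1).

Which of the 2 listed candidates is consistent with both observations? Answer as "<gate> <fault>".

Evaluate each candidate on input a=0, b=1, c=0:
  N5 stuck-at-1: N1=1, N2=0, N3=1, N4=1, N5=1 [stuck-at-1] → 1 — eliminated
  N5 inverted output: N1=1, N2=0, N3=1, N4=1, N5=0 [inverted output] → 0 — matches
Only N5 inverted output reproduces the observed 0.

N5 inverted output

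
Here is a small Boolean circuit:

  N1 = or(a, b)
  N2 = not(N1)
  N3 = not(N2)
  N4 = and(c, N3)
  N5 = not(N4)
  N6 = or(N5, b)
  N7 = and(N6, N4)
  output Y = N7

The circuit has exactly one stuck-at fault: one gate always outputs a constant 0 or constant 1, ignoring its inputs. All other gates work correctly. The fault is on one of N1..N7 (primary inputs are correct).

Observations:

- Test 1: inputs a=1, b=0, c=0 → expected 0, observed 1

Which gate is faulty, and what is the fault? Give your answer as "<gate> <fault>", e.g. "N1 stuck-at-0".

Fault-free values for test 1 (a=1, b=0, c=0): N1=1, N2=0, N3=1, N4=0, N5=1, N6=1, N7=0, giving Y=0. Observed 1.
Test 1: faults giving observed 1 are {N7 stuck-at-1}.
Only N7 stuck-at-1 is consistent with every test.

N7 stuck-at-1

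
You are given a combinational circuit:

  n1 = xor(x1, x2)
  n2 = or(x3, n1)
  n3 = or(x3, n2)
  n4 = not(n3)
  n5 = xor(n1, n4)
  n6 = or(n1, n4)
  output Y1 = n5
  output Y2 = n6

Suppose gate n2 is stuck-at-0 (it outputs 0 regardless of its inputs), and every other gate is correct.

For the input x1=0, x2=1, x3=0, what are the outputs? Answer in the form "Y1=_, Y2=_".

Propagate with n2 forced: n1=1, n2=0 [stuck-at-0], n3=0, n4=1, n5=0, n6=1.
So the outputs are Y1=0, Y2=1. (Without the fault they would be Y1=1, Y2=1.)

Y1=0, Y2=1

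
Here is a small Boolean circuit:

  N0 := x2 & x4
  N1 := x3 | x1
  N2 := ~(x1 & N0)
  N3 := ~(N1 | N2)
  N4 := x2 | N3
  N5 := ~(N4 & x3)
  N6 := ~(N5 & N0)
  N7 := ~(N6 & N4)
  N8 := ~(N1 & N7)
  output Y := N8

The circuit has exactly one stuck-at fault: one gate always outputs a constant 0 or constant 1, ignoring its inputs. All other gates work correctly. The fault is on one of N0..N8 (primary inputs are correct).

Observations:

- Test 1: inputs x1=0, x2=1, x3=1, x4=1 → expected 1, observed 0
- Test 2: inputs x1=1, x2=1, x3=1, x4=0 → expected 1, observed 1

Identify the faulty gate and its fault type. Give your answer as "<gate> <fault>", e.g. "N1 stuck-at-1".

N5 stuck-at-1

Fault-free values for test 1 (x1=0, x2=1, x3=1, x4=1): N0=1, N1=1, N2=1, N3=0, N4=1, N5=0, N6=1, N7=0, N8=1, giving Y=1. Observed 0.
Test 1: faults giving observed 0 are {N4 stuck-at-0, N5 stuck-at-1, N6 stuck-at-0, N7 stuck-at-1, N8 stuck-at-0}.
Test 2 (x1=1, x2=1, x3=1, x4=0): fault-free N0=0, N1=1, N2=1, N3=0, N4=1, N5=0, N6=1, N7=0, N8=1 → 1; observed 1. Eliminates N4 stuck-at-0, N6 stuck-at-0, N7 stuck-at-1, N8 stuck-at-0.
Only N5 stuck-at-1 is consistent with every test.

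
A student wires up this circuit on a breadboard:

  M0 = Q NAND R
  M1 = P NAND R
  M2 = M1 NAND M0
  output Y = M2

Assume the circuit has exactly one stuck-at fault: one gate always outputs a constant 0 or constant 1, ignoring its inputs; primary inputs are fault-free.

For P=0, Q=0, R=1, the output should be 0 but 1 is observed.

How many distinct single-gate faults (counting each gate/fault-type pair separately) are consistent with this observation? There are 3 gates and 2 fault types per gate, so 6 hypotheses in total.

3

Fault-free: M0=1, M1=1, M2=0 → 0. Observed 1.
  M0 stuck-at-0: output 1 ✓
  M0 stuck-at-1: output 0 ✗
  M1 stuck-at-0: output 1 ✓
  M1 stuck-at-1: output 0 ✗
  M2 stuck-at-0: output 0 ✗
  M2 stuck-at-1: output 1 ✓
Consistent faults: {M0 stuck-at-0, M1 stuck-at-0, M2 stuck-at-1} — 3 in all.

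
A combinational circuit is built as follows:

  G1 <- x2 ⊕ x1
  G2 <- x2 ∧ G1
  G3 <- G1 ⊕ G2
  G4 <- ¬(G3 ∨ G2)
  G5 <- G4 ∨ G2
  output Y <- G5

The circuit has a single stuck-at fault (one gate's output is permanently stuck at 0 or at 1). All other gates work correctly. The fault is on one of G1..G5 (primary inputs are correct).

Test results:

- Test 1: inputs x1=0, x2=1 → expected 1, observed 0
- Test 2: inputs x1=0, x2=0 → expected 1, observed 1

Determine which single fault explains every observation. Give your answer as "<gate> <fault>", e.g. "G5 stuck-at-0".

Fault-free values for test 1 (x1=0, x2=1): G1=1, G2=1, G3=0, G4=0, G5=1, giving Y=1. Observed 0.
Test 1: faults giving observed 0 are {G2 stuck-at-0, G5 stuck-at-0}.
Test 2 (x1=0, x2=0): fault-free G1=0, G2=0, G3=0, G4=1, G5=1 → 1; observed 1. Eliminates G5 stuck-at-0.
Only G2 stuck-at-0 is consistent with every test.

G2 stuck-at-0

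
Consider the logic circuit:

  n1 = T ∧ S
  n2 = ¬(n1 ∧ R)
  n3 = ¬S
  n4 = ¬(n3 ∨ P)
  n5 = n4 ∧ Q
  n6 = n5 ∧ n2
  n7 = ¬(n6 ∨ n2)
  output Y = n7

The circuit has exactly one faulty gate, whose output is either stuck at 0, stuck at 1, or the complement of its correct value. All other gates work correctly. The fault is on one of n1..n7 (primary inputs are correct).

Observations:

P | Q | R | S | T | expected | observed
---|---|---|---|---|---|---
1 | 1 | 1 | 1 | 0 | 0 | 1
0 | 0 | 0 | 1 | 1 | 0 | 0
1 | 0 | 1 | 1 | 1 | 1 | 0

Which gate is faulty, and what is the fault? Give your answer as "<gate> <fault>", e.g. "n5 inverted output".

Fault-free values for test 1 (P=1, Q=1, R=1, S=1, T=0): n1=0, n2=1, n3=0, n4=0, n5=0, n6=0, n7=0, giving Y=0. Observed 1.
Test 1: faults giving observed 1 are {n1 stuck-at-1, n1 inverted output, n2 stuck-at-0, n2 inverted output, n7 stuck-at-1, n7 inverted output}.
Test 2 (P=0, Q=0, R=0, S=1, T=1): fault-free n1=1, n2=1, n3=0, n4=1, n5=0, n6=0, n7=0 → 0; observed 0. Eliminates n2 stuck-at-0, n2 inverted output, n7 stuck-at-1, n7 inverted output.
Test 3 (P=1, Q=0, R=1, S=1, T=1): fault-free n1=1, n2=0, n3=0, n4=0, n5=0, n6=0, n7=1 → 1; observed 0. Eliminates n1 stuck-at-1.
Only n1 inverted output is consistent with every test.

n1 inverted output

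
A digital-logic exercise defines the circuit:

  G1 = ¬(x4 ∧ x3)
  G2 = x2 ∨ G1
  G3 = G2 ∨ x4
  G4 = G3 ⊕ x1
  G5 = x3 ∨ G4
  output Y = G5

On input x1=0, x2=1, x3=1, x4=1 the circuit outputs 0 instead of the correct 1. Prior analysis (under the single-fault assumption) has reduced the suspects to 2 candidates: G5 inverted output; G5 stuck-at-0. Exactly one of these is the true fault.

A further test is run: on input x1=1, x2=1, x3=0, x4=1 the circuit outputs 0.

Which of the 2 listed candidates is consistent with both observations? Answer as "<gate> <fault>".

Evaluate each candidate on input x1=1, x2=1, x3=0, x4=1:
  G5 inverted output: G1=1, G2=1, G3=1, G4=0, G5=1 [inverted output] → 1 — eliminated
  G5 stuck-at-0: G1=1, G2=1, G3=1, G4=0, G5=0 [stuck-at-0] → 0 — matches
Only G5 stuck-at-0 reproduces the observed 0.

G5 stuck-at-0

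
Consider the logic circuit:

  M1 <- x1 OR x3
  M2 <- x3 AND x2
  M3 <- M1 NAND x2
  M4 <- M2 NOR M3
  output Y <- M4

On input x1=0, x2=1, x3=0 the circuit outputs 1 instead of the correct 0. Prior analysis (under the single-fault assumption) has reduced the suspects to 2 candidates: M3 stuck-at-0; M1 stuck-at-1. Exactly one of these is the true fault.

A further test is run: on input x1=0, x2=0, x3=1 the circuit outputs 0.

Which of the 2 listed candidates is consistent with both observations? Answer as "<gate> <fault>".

Evaluate each candidate on input x1=0, x2=0, x3=1:
  M3 stuck-at-0: M1=1, M2=0, M3=0 [stuck-at-0], M4=1 → 1 — eliminated
  M1 stuck-at-1: M1=1 [stuck-at-1], M2=0, M3=1, M4=0 → 0 — matches
Only M1 stuck-at-1 reproduces the observed 0.

M1 stuck-at-1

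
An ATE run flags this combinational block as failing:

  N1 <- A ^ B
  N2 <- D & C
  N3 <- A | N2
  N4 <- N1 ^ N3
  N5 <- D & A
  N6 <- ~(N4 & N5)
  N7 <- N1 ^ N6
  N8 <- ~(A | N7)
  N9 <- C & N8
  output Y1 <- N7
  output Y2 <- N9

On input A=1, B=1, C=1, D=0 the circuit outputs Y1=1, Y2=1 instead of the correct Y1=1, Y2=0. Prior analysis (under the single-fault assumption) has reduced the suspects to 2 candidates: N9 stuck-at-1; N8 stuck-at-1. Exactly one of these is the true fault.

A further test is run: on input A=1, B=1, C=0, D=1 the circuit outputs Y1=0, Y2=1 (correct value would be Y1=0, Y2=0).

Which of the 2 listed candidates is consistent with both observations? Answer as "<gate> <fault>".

N9 stuck-at-1

Evaluate each candidate on input A=1, B=1, C=0, D=1:
  N9 stuck-at-1: N1=0, N2=0, N3=1, N4=1, N5=1, N6=0, N7=0, N8=0, N9=1 [stuck-at-1] → Y1=0, Y2=1 — matches
  N8 stuck-at-1: N1=0, N2=0, N3=1, N4=1, N5=1, N6=0, N7=0, N8=1 [stuck-at-1], N9=0 → Y1=0, Y2=0 — eliminated
Only N9 stuck-at-1 reproduces the observed Y1=0, Y2=1.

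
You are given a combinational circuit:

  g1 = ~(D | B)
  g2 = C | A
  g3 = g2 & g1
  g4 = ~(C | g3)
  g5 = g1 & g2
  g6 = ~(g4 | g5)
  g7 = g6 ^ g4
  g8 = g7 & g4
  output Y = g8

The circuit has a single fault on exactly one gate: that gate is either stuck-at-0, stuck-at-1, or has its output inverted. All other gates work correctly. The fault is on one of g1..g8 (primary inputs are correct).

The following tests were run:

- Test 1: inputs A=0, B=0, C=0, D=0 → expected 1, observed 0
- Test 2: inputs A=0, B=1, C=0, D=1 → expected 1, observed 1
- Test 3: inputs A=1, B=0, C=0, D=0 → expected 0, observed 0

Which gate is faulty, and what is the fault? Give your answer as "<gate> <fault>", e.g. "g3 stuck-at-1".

Fault-free values for test 1 (A=0, B=0, C=0, D=0): g1=1, g2=0, g3=0, g4=1, g5=0, g6=0, g7=1, g8=1, giving Y=1. Observed 0.
Test 1: faults giving observed 0 are {g2 stuck-at-1, g2 inverted output, g3 stuck-at-1, g3 inverted output, g4 stuck-at-0, g4 inverted output, g6 stuck-at-1, g6 inverted output, g7 stuck-at-0, g7 inverted output, g8 stuck-at-0, g8 inverted output}.
Test 2 (A=0, B=1, C=0, D=1): fault-free g1=0, g2=0, g3=0, g4=1, g5=0, g6=0, g7=1, g8=1 → 1; observed 1. Eliminates g3 stuck-at-1, g3 inverted output, g4 stuck-at-0, g4 inverted output, g6 stuck-at-1, g6 inverted output, g7 stuck-at-0, g7 inverted output, g8 stuck-at-0, g8 inverted output.
Test 3 (A=1, B=0, C=0, D=0): fault-free g1=1, g2=1, g3=1, g4=0, g5=1, g6=0, g7=0, g8=0 → 0; observed 0. Eliminates g2 inverted output.
Only g2 stuck-at-1 is consistent with every test.

g2 stuck-at-1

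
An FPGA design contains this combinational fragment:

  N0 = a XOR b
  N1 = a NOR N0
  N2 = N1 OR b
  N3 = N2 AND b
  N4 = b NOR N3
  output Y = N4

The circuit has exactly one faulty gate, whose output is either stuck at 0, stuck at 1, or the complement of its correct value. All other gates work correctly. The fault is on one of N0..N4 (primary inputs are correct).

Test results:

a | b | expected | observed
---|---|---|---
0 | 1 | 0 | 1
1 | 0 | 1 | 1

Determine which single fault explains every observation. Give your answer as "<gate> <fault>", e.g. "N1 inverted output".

N4 stuck-at-1

Fault-free values for test 1 (a=0, b=1): N0=1, N1=0, N2=1, N3=1, N4=0, giving Y=0. Observed 1.
Test 1: faults giving observed 1 are {N4 stuck-at-1, N4 inverted output}.
Test 2 (a=1, b=0): fault-free N0=1, N1=0, N2=0, N3=0, N4=1 → 1; observed 1. Eliminates N4 inverted output.
Only N4 stuck-at-1 is consistent with every test.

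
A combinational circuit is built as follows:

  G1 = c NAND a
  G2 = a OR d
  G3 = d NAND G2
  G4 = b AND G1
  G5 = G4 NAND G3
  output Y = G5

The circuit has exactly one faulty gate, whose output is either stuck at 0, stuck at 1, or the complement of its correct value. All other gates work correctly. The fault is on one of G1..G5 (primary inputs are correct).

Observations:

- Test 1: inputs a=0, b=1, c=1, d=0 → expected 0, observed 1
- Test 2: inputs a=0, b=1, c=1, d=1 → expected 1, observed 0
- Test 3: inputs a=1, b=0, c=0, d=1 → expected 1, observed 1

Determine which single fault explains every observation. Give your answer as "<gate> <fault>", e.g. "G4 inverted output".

G3 inverted output

Fault-free values for test 1 (a=0, b=1, c=1, d=0): G1=1, G2=0, G3=1, G4=1, G5=0, giving Y=0. Observed 1.
Test 1: faults giving observed 1 are {G1 stuck-at-0, G1 inverted output, G3 stuck-at-0, G3 inverted output, G4 stuck-at-0, G4 inverted output, G5 stuck-at-1, G5 inverted output}.
Test 2 (a=0, b=1, c=1, d=1): fault-free G1=1, G2=1, G3=0, G4=1, G5=1 → 1; observed 0. Eliminates G1 stuck-at-0, G1 inverted output, G3 stuck-at-0, G4 stuck-at-0, G4 inverted output, G5 stuck-at-1.
Test 3 (a=1, b=0, c=0, d=1): fault-free G1=1, G2=1, G3=0, G4=0, G5=1 → 1; observed 1. Eliminates G5 inverted output.
Only G3 inverted output is consistent with every test.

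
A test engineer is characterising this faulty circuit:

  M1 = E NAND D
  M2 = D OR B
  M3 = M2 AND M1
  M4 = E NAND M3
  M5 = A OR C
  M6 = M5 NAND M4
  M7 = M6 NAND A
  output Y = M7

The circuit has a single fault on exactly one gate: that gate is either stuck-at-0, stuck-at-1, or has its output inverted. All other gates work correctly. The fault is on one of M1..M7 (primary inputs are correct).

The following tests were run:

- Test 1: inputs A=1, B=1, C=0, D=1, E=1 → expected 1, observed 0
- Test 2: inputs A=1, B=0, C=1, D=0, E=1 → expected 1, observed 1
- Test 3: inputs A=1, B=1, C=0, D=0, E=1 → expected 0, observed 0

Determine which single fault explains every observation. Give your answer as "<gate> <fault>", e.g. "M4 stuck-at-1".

Fault-free values for test 1 (A=1, B=1, C=0, D=1, E=1): M1=0, M2=1, M3=0, M4=1, M5=1, M6=0, M7=1, giving Y=1. Observed 0.
Test 1: faults giving observed 0 are {M1 stuck-at-1, M1 inverted output, M3 stuck-at-1, M3 inverted output, M4 stuck-at-0, M4 inverted output, M5 stuck-at-0, M5 inverted output, M6 stuck-at-1, M6 inverted output, M7 stuck-at-0, M7 inverted output}.
Test 2 (A=1, B=0, C=1, D=0, E=1): fault-free M1=1, M2=0, M3=0, M4=1, M5=1, M6=0, M7=1 → 1; observed 1. Eliminates M3 stuck-at-1, M3 inverted output, M4 stuck-at-0, M4 inverted output, M5 stuck-at-0, M5 inverted output, M6 stuck-at-1, M6 inverted output, M7 stuck-at-0, M7 inverted output.
Test 3 (A=1, B=1, C=0, D=0, E=1): fault-free M1=1, M2=1, M3=1, M4=0, M5=1, M6=1, M7=0 → 0; observed 0. Eliminates M1 inverted output.
Only M1 stuck-at-1 is consistent with every test.

M1 stuck-at-1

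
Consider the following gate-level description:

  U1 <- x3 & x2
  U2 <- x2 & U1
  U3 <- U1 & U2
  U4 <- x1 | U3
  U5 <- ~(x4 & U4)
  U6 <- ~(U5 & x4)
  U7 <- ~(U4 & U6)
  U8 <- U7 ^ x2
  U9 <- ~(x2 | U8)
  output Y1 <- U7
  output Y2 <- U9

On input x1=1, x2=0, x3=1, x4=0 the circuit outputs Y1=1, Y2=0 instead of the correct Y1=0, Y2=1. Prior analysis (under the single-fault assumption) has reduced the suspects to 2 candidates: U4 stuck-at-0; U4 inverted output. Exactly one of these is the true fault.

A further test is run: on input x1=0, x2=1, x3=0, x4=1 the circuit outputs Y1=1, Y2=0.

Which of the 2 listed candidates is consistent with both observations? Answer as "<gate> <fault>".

U4 stuck-at-0

Evaluate each candidate on input x1=0, x2=1, x3=0, x4=1:
  U4 stuck-at-0: U1=0, U2=0, U3=0, U4=0 [stuck-at-0], U5=1, U6=0, U7=1, U8=0, U9=0 → Y1=1, Y2=0 — matches
  U4 inverted output: U1=0, U2=0, U3=0, U4=1 [inverted output], U5=0, U6=1, U7=0, U8=1, U9=0 → Y1=0, Y2=0 — eliminated
Only U4 stuck-at-0 reproduces the observed Y1=1, Y2=0.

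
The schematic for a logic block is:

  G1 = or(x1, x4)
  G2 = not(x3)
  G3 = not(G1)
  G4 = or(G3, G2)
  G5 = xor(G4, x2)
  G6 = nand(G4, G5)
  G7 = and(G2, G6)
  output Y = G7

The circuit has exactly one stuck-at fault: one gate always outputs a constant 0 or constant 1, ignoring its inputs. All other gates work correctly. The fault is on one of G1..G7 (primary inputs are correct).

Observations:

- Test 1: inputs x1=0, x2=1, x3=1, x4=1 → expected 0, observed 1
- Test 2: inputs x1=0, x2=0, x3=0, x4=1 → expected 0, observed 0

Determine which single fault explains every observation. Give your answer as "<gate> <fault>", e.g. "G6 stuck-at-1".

G2 stuck-at-1

Fault-free values for test 1 (x1=0, x2=1, x3=1, x4=1): G1=1, G2=0, G3=0, G4=0, G5=1, G6=1, G7=0, giving Y=0. Observed 1.
Test 1: faults giving observed 1 are {G2 stuck-at-1, G7 stuck-at-1}.
Test 2 (x1=0, x2=0, x3=0, x4=1): fault-free G1=1, G2=1, G3=0, G4=1, G5=1, G6=0, G7=0 → 0; observed 0. Eliminates G7 stuck-at-1.
Only G2 stuck-at-1 is consistent with every test.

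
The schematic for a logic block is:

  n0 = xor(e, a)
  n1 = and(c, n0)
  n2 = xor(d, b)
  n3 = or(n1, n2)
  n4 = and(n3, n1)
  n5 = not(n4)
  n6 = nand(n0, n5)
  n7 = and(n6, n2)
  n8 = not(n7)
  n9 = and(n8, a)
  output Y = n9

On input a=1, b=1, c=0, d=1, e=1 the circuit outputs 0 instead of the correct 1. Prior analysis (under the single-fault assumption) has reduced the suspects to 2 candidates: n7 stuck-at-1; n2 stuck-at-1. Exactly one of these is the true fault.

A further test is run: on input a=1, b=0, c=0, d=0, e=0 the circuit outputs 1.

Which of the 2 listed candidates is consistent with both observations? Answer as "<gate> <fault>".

Evaluate each candidate on input a=1, b=0, c=0, d=0, e=0:
  n7 stuck-at-1: n0=1, n1=0, n2=0, n3=0, n4=0, n5=1, n6=0, n7=1 [stuck-at-1], n8=0, n9=0 → 0 — eliminated
  n2 stuck-at-1: n0=1, n1=0, n2=1 [stuck-at-1], n3=1, n4=0, n5=1, n6=0, n7=0, n8=1, n9=1 → 1 — matches
Only n2 stuck-at-1 reproduces the observed 1.

n2 stuck-at-1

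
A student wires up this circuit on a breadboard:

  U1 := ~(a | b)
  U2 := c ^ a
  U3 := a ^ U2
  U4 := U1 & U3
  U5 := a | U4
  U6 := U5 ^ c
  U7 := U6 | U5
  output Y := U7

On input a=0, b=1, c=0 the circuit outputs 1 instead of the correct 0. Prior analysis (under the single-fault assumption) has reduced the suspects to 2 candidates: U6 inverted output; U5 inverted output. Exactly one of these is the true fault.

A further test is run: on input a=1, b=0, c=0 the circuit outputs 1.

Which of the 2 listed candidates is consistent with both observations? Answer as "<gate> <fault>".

Evaluate each candidate on input a=1, b=0, c=0:
  U6 inverted output: U1=0, U2=1, U3=0, U4=0, U5=1, U6=0 [inverted output], U7=1 → 1 — matches
  U5 inverted output: U1=0, U2=1, U3=0, U4=0, U5=0 [inverted output], U6=0, U7=0 → 0 — eliminated
Only U6 inverted output reproduces the observed 1.

U6 inverted output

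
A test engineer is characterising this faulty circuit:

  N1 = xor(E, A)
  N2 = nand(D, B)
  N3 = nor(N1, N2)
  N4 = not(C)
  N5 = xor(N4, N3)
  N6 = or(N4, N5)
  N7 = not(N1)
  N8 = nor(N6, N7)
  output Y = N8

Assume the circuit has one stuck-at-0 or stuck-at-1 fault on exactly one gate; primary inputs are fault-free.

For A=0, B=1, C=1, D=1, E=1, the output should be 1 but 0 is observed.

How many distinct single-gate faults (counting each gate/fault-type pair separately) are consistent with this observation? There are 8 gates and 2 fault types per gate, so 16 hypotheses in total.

7

Fault-free: N1=1, N2=0, N3=0, N4=0, N5=0, N6=0, N7=0, N8=1 → 1. Observed 0.
  N1: stuck-at-0 ✓; others ✗
  N2: none of the 2 fault types match ✗
  N3: stuck-at-1 ✓; others ✗
  N4: stuck-at-1 ✓; others ✗
  N5: stuck-at-1 ✓; others ✗
  N6: stuck-at-1 ✓; others ✗
  N7: stuck-at-1 ✓; others ✗
  N8: stuck-at-0 ✓; others ✗
Consistent faults: {N1 stuck-at-0, N3 stuck-at-1, N4 stuck-at-1, N5 stuck-at-1, N6 stuck-at-1, N7 stuck-at-1, N8 stuck-at-0} — 7 in all.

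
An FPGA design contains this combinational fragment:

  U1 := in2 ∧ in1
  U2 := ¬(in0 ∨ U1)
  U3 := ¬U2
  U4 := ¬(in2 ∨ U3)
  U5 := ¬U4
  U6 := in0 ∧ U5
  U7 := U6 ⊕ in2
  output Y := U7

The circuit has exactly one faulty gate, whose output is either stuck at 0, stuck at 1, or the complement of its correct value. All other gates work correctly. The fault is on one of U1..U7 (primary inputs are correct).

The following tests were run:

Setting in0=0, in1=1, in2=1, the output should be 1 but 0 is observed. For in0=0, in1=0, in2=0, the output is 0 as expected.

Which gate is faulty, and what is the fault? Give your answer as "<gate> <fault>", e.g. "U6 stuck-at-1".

U7 stuck-at-0

Fault-free values for test 1 (in0=0, in1=1, in2=1): U1=1, U2=0, U3=1, U4=0, U5=1, U6=0, U7=1, giving Y=1. Observed 0.
Test 1: faults giving observed 0 are {U6 stuck-at-1, U6 inverted output, U7 stuck-at-0, U7 inverted output}.
Test 2 (in0=0, in1=0, in2=0): fault-free U1=0, U2=1, U3=0, U4=1, U5=0, U6=0, U7=0 → 0; observed 0. Eliminates U6 stuck-at-1, U6 inverted output, U7 inverted output.
Only U7 stuck-at-0 is consistent with every test.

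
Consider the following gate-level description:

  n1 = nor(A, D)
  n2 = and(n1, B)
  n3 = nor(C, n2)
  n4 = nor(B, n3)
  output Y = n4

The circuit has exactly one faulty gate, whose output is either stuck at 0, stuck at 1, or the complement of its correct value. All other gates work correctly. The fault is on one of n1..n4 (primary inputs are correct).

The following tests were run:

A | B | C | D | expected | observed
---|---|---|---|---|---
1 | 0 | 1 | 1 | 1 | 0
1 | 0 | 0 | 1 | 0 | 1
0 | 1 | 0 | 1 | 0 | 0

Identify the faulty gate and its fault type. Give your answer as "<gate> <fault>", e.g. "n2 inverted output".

Fault-free values for test 1 (A=1, B=0, C=1, D=1): n1=0, n2=0, n3=0, n4=1, giving Y=1. Observed 0.
Test 1: faults giving observed 0 are {n3 stuck-at-1, n3 inverted output, n4 stuck-at-0, n4 inverted output}.
Test 2 (A=1, B=0, C=0, D=1): fault-free n1=0, n2=0, n3=1, n4=0 → 0; observed 1. Eliminates n3 stuck-at-1, n4 stuck-at-0.
Test 3 (A=0, B=1, C=0, D=1): fault-free n1=0, n2=0, n3=1, n4=0 → 0; observed 0. Eliminates n4 inverted output.
Only n3 inverted output is consistent with every test.

n3 inverted output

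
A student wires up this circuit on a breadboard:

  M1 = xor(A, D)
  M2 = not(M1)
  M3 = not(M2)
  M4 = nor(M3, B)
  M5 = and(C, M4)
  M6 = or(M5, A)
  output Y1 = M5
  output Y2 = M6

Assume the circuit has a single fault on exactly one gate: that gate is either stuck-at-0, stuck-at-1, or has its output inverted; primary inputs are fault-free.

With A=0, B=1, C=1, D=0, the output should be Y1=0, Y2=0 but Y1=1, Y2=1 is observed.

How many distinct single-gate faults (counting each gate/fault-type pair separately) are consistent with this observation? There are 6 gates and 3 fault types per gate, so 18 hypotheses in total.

Fault-free: M1=0, M2=1, M3=0, M4=0, M5=0, M6=0 → Y1=0, Y2=0. Observed Y1=1, Y2=1.
  M1: none of the 3 fault types match ✗
  M2: none of the 3 fault types match ✗
  M3: none of the 3 fault types match ✗
  M4: stuck-at-1, inverted output ✓; others ✗
  M5: stuck-at-1, inverted output ✓; others ✗
  M6: none of the 3 fault types match ✗
Consistent faults: {M4 stuck-at-1, M4 inverted output, M5 stuck-at-1, M5 inverted output} — 4 in all.

4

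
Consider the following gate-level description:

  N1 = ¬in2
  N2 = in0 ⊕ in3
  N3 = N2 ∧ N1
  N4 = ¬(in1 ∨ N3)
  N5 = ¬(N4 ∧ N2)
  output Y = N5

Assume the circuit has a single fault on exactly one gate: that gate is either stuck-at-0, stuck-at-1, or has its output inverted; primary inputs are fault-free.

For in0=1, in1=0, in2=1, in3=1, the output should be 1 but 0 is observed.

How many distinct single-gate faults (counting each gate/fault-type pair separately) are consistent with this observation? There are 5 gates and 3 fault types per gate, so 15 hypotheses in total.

Fault-free: N1=0, N2=0, N3=0, N4=1, N5=1 → 1. Observed 0.
  N1: none of the 3 fault types match ✗
  N2: stuck-at-1, inverted output ✓; others ✗
  N3: none of the 3 fault types match ✗
  N4: none of the 3 fault types match ✗
  N5: stuck-at-0, inverted output ✓; others ✗
Consistent faults: {N2 stuck-at-1, N2 inverted output, N5 stuck-at-0, N5 inverted output} — 4 in all.

4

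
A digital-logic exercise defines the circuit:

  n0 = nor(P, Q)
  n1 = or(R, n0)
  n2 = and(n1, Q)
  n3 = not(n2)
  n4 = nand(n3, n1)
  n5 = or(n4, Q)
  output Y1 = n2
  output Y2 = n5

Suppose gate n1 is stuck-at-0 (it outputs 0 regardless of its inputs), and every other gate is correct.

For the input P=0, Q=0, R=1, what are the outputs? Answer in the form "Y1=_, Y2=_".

Propagate with n1 forced: n0=1, n1=0 [stuck-at-0], n2=0, n3=1, n4=1, n5=1.
So the outputs are Y1=0, Y2=1. (Without the fault they would be Y1=0, Y2=0.)

Y1=0, Y2=1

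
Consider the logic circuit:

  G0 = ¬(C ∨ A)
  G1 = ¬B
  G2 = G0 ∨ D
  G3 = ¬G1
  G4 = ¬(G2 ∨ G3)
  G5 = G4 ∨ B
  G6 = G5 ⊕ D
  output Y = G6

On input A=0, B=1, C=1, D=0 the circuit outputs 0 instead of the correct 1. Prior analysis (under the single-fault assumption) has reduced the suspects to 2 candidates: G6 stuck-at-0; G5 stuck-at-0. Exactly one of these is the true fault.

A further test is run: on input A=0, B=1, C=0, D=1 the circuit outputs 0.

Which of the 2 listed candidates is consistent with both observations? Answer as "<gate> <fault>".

Evaluate each candidate on input A=0, B=1, C=0, D=1:
  G6 stuck-at-0: G0=1, G1=0, G2=1, G3=1, G4=0, G5=1, G6=0 [stuck-at-0] → 0 — matches
  G5 stuck-at-0: G0=1, G1=0, G2=1, G3=1, G4=0, G5=0 [stuck-at-0], G6=1 → 1 — eliminated
Only G6 stuck-at-0 reproduces the observed 0.

G6 stuck-at-0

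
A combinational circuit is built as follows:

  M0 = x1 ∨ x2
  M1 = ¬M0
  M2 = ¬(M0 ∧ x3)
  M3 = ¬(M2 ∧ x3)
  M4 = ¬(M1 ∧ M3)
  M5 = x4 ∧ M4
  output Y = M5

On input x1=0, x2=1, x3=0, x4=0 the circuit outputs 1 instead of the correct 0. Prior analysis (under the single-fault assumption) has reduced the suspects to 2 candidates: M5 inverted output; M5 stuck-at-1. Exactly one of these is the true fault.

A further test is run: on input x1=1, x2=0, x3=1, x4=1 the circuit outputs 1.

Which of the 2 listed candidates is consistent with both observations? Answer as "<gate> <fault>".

M5 stuck-at-1

Evaluate each candidate on input x1=1, x2=0, x3=1, x4=1:
  M5 inverted output: M0=1, M1=0, M2=0, M3=1, M4=1, M5=0 [inverted output] → 0 — eliminated
  M5 stuck-at-1: M0=1, M1=0, M2=0, M3=1, M4=1, M5=1 [stuck-at-1] → 1 — matches
Only M5 stuck-at-1 reproduces the observed 1.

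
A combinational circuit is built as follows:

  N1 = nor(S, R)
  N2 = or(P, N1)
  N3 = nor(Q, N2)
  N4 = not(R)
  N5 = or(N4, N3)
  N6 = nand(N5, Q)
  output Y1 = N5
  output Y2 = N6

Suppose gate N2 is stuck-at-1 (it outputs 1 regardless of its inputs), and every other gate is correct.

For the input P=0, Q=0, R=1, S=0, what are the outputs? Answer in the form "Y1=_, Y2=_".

Y1=0, Y2=1

Propagate with N2 forced: N1=0, N2=1 [stuck-at-1], N3=0, N4=0, N5=0, N6=1.
So the outputs are Y1=0, Y2=1. (Without the fault they would be Y1=1, Y2=1.)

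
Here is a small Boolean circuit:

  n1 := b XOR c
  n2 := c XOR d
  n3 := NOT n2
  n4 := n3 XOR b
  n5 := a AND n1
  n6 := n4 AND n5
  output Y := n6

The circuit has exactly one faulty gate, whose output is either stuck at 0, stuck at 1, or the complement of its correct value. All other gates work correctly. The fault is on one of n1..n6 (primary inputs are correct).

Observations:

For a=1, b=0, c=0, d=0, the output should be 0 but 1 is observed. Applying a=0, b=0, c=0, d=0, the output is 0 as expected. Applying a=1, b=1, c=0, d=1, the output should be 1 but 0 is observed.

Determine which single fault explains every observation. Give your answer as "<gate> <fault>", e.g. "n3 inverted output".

Fault-free values for test 1 (a=1, b=0, c=0, d=0): n1=0, n2=0, n3=1, n4=1, n5=0, n6=0, giving Y=0. Observed 1.
Test 1: faults giving observed 1 are {n1 stuck-at-1, n1 inverted output, n5 stuck-at-1, n5 inverted output, n6 stuck-at-1, n6 inverted output}.
Test 2 (a=0, b=0, c=0, d=0): fault-free n1=0, n2=0, n3=1, n4=1, n5=0, n6=0 → 0; observed 0. Eliminates n5 stuck-at-1, n5 inverted output, n6 stuck-at-1, n6 inverted output.
Test 3 (a=1, b=1, c=0, d=1): fault-free n1=1, n2=1, n3=0, n4=1, n5=1, n6=1 → 1; observed 0. Eliminates n1 stuck-at-1.
Only n1 inverted output is consistent with every test.

n1 inverted output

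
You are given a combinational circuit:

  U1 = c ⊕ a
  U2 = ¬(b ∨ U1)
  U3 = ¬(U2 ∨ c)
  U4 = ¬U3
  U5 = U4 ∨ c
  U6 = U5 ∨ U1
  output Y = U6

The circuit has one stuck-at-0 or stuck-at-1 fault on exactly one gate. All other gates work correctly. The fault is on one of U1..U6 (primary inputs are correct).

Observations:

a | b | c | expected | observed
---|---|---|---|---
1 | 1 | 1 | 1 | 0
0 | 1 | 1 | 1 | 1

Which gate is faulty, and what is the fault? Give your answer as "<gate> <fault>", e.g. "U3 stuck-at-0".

Fault-free values for test 1 (a=1, b=1, c=1): U1=0, U2=0, U3=0, U4=1, U5=1, U6=1, giving Y=1. Observed 0.
Test 1: faults giving observed 0 are {U5 stuck-at-0, U6 stuck-at-0}.
Test 2 (a=0, b=1, c=1): fault-free U1=1, U2=0, U3=0, U4=1, U5=1, U6=1 → 1; observed 1. Eliminates U6 stuck-at-0.
Only U5 stuck-at-0 is consistent with every test.

U5 stuck-at-0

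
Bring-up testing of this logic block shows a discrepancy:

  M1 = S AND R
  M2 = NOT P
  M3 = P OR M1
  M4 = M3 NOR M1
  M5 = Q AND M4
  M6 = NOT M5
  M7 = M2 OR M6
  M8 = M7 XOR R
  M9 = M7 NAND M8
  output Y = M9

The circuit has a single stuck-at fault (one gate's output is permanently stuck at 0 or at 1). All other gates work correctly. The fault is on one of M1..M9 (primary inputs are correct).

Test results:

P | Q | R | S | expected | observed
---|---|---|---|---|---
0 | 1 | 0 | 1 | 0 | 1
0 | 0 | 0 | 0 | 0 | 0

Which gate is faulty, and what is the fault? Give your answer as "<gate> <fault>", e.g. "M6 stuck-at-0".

M2 stuck-at-0

Fault-free values for test 1 (P=0, Q=1, R=0, S=1): M1=0, M2=1, M3=0, M4=1, M5=1, M6=0, M7=1, M8=1, M9=0, giving Y=0. Observed 1.
Test 1: faults giving observed 1 are {M2 stuck-at-0, M7 stuck-at-0, M8 stuck-at-0, M9 stuck-at-1}.
Test 2 (P=0, Q=0, R=0, S=0): fault-free M1=0, M2=1, M3=0, M4=1, M5=0, M6=1, M7=1, M8=1, M9=0 → 0; observed 0. Eliminates M7 stuck-at-0, M8 stuck-at-0, M9 stuck-at-1.
Only M2 stuck-at-0 is consistent with every test.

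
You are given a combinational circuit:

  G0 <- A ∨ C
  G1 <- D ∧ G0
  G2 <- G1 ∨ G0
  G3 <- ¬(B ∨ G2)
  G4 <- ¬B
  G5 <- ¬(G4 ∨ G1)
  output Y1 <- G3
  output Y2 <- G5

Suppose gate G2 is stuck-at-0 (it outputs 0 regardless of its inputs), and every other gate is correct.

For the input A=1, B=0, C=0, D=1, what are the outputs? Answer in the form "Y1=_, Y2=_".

Propagate with G2 forced: G0=1, G1=1, G2=0 [stuck-at-0], G3=1, G4=1, G5=0.
So the outputs are Y1=1, Y2=0. (Without the fault they would be Y1=0, Y2=0.)

Y1=1, Y2=0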